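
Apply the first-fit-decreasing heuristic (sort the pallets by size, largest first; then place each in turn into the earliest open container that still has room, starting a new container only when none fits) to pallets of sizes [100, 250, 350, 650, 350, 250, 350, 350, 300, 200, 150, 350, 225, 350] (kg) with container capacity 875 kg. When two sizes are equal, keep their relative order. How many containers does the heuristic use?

6

Sorted descending: 650, 350, 350, 350, 350, 350, 350, 300, 250, 250, 225, 200, 150, 100.
  650 → container 1 (new)  [load 650/875]
  350 → container 2 (new)  [load 350/875]
  350 → container 2  [load 700/875]
  350 → container 3 (new)  [load 350/875]
  350 → container 3  [load 700/875]
  350 → container 4 (new)  [load 350/875]
  350 → container 4  [load 700/875]
  300 → container 5 (new)  [load 300/875]
  250 → container 5  [load 550/875]
  250 → container 5  [load 800/875]
  225 → container 1  [load 875/875]
  200 → container 6 (new)  [load 200/875]
  150 → container 2  [load 850/875]
  100 → container 3  [load 800/875]
6 containers opened.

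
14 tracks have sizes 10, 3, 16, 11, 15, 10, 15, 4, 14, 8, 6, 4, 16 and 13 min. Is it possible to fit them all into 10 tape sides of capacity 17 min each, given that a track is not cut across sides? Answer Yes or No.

A valid assignment using 10 tape sides:
  side 1: 16 = 16
  side 2: 16 = 16
  side 3: 15 = 15
  side 4: 15 = 15
  side 5: 14 + 3 = 17
  side 6: 13 + 4 = 17
  side 7: 11 + 6 = 17
  side 8: 10 + 4 = 14
  side 9: 10 = 10
  side 10: 8 = 8
Every load is within 17 min, so 10 tape sides suffice.

Yes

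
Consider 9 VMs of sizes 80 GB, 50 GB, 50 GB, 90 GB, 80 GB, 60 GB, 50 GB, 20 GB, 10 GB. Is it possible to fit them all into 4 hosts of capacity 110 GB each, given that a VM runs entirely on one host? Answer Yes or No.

Total = 490 GB; ⌈490/110⌉ = 5.
At least 5 hosts are required, but only 4 are allowed.

No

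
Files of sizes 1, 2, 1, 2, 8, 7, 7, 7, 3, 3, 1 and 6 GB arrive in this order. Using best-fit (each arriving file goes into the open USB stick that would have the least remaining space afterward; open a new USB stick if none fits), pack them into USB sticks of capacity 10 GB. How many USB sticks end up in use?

6

  1 → USB stick 1 (new)  [load 1/10]
  2 → USB stick 1  [load 3/10]
  1 → USB stick 1  [load 4/10]
  2 → USB stick 1  [load 6/10]
  8 → USB stick 2 (new)  [load 8/10]
  7 → USB stick 3 (new)  [load 7/10]
  7 → USB stick 4 (new)  [load 7/10]
  7 → USB stick 5 (new)  [load 7/10]
  3 → USB stick 3  [load 10/10]
  3 → USB stick 4  [load 10/10]
  1 → USB stick 2  [load 9/10]
  6 → USB stick 6 (new)  [load 6/10]
6 USB sticks opened.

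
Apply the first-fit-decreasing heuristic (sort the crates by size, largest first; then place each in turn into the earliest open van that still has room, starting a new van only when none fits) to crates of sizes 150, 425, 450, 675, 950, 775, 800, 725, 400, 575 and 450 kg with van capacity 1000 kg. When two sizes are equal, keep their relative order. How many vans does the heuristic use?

Sorted descending: 950, 800, 775, 725, 675, 575, 450, 450, 425, 400, 150.
  950 → van 1 (new)  [load 950/1000]
  800 → van 2 (new)  [load 800/1000]
  775 → van 3 (new)  [load 775/1000]
  725 → van 4 (new)  [load 725/1000]
  675 → van 5 (new)  [load 675/1000]
  575 → van 6 (new)  [load 575/1000]
  450 → van 7 (new)  [load 450/1000]
  450 → van 7  [load 900/1000]
  425 → van 6  [load 1000/1000]
  400 → van 8 (new)  [load 400/1000]
  150 → van 2  [load 950/1000]
8 vans opened.

8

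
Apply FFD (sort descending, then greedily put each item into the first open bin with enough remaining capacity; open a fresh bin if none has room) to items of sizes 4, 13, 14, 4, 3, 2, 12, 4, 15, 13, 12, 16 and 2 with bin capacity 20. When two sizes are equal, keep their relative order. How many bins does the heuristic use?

7

Sorted descending: 16, 15, 14, 13, 13, 12, 12, 4, 4, 4, 3, 2, 2.
  16 → bin 1 (new)  [load 16/20]
  15 → bin 2 (new)  [load 15/20]
  14 → bin 3 (new)  [load 14/20]
  13 → bin 4 (new)  [load 13/20]
  13 → bin 5 (new)  [load 13/20]
  12 → bin 6 (new)  [load 12/20]
  12 → bin 7 (new)  [load 12/20]
  4 → bin 1  [load 20/20]
  4 → bin 2  [load 19/20]
  4 → bin 3  [load 18/20]
  3 → bin 4  [load 16/20]
  2 → bin 3  [load 20/20]
  2 → bin 4  [load 18/20]
7 bins opened.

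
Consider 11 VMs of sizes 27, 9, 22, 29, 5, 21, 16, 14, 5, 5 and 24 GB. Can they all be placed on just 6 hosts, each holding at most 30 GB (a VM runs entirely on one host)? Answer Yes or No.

No

Total = 177 GB; ⌈177/30⌉ = 6.
The bound of 6 does not rule out 6, but exhaustive search shows no assignment into 6 hosts of capacity 30 GB exists — the minimum is 7.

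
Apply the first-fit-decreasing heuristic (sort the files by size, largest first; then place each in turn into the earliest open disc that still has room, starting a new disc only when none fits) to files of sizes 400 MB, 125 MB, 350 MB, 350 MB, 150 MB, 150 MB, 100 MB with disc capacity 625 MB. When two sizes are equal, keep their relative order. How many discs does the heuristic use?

3

Sorted descending: 400, 350, 350, 150, 150, 125, 100.
  400 → disc 1 (new)  [load 400/625]
  350 → disc 2 (new)  [load 350/625]
  350 → disc 3 (new)  [load 350/625]
  150 → disc 1  [load 550/625]
  150 → disc 2  [load 500/625]
  125 → disc 2  [load 625/625]
  100 → disc 3  [load 450/625]
3 discs opened.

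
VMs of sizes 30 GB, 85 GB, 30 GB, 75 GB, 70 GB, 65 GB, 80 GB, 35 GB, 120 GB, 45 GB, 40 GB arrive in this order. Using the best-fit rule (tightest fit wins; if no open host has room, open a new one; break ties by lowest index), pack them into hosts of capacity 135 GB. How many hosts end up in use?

  30 → host 1 (new)  [load 30/135]
  85 → host 1  [load 115/135]
  30 → host 2 (new)  [load 30/135]
  75 → host 2  [load 105/135]
  70 → host 3 (new)  [load 70/135]
  65 → host 3  [load 135/135]
  80 → host 4 (new)  [load 80/135]
  35 → host 4  [load 115/135]
  120 → host 5 (new)  [load 120/135]
  45 → host 6 (new)  [load 45/135]
  40 → host 6  [load 85/135]
6 hosts opened.

6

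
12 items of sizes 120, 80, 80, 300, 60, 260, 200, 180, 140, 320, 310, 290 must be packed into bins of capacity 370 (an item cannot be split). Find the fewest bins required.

Total = 320 + 310 + 300 + 290 + 260 + 200 + 180 + 140 + 120 + 80 + 80 + 60 = 2340.
Lower bound: ⌈2340/370⌉ = 7 bins.
A packing using 7 bins:
  bin 1: 320 = 320
  bin 2: 310 + 60 = 370
  bin 3: 300 = 300
  bin 4: 290 + 80 = 370
  bin 5: 260 + 80 = 340
  bin 6: 200 + 140 = 340
  bin 7: 180 + 120 = 300
This matches the lower bound, so 7 is optimal.

7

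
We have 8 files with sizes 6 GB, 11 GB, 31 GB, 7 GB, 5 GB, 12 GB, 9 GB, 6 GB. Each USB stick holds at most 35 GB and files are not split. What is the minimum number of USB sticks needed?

3

Total = 31 + 12 + 11 + 9 + 7 + 6 + 6 + 5 = 87 GB.
Lower bound: ⌈87/35⌉ = 3 USB sticks.
A packing using 3 USB sticks:
  USB stick 1: 31 = 31
  USB stick 2: 12 + 11 + 9 = 32
  USB stick 3: 7 + 6 + 6 + 5 = 24
This matches the lower bound, so 3 is optimal.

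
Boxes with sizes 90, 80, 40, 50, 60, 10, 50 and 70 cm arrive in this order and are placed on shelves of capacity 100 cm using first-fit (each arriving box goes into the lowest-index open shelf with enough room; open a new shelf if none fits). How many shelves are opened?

6

  90 → shelf 1 (new)  [load 90/100]
  80 → shelf 2 (new)  [load 80/100]
  40 → shelf 3 (new)  [load 40/100]
  50 → shelf 3  [load 90/100]
  60 → shelf 4 (new)  [load 60/100]
  10 → shelf 1  [load 100/100]
  50 → shelf 5 (new)  [load 50/100]
  70 → shelf 6 (new)  [load 70/100]
6 shelves opened.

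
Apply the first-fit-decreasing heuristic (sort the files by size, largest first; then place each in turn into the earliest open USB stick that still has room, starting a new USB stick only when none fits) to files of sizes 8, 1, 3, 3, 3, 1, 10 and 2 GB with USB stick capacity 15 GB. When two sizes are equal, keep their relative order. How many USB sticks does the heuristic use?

3

Sorted descending: 10, 8, 3, 3, 3, 2, 1, 1.
  10 → USB stick 1 (new)  [load 10/15]
  8 → USB stick 2 (new)  [load 8/15]
  3 → USB stick 1  [load 13/15]
  3 → USB stick 2  [load 11/15]
  3 → USB stick 2  [load 14/15]
  2 → USB stick 1  [load 15/15]
  1 → USB stick 2  [load 15/15]
  1 → USB stick 3 (new)  [load 1/15]
3 USB sticks opened.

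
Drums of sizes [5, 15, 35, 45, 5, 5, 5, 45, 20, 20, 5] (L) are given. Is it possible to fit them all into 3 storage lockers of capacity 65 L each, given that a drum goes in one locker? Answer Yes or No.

No

Total = 205 L; ⌈205/65⌉ = 4.
At least 4 storage lockers are required, but only 3 are allowed.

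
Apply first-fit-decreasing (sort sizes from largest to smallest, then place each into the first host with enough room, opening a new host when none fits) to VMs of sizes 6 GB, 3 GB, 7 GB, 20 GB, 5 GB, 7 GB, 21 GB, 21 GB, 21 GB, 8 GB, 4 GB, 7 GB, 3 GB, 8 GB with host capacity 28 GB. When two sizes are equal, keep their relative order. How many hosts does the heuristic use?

Sorted descending: 21, 21, 21, 20, 8, 8, 7, 7, 7, 6, 5, 4, 3, 3.
  21 → host 1 (new)  [load 21/28]
  21 → host 2 (new)  [load 21/28]
  21 → host 3 (new)  [load 21/28]
  20 → host 4 (new)  [load 20/28]
  8 → host 4  [load 28/28]
  8 → host 5 (new)  [load 8/28]
  7 → host 1  [load 28/28]
  7 → host 2  [load 28/28]
  7 → host 3  [load 28/28]
  6 → host 5  [load 14/28]
  5 → host 5  [load 19/28]
  4 → host 5  [load 23/28]
  3 → host 5  [load 26/28]
  3 → host 6 (new)  [load 3/28]
6 hosts opened.

6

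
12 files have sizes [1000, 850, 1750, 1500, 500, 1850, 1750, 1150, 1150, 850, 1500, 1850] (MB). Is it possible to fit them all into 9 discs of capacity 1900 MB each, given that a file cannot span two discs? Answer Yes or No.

No

Total = 15700 MB; ⌈15700/1900⌉ = 9.
The bound of 9 does not rule out 9, but exhaustive search shows no assignment into 9 discs of capacity 1900 MB exists — the minimum is 10.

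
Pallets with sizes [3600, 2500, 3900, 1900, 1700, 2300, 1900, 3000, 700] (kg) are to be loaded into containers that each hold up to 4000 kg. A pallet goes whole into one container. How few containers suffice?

Total = 3900 + 3600 + 3000 + 2500 + 2300 + 1900 + 1900 + 1700 + 700 = 21500 kg.
Lower bound: ⌈21500/4000⌉ = 6 containers.
A packing using 6 containers:
  container 1: 3900 = 3900
  container 2: 3600 = 3600
  container 3: 3000 + 700 = 3700
  container 4: 2500 = 2500
  container 5: 2300 + 1700 = 4000
  container 6: 1900 + 1900 = 3800
This matches the lower bound, so 6 is optimal.

6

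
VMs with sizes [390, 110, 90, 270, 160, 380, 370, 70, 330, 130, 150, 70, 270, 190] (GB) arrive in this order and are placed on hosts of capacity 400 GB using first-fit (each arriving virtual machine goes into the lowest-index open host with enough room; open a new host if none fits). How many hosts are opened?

  390 → host 1 (new)  [load 390/400]
  110 → host 2 (new)  [load 110/400]
  90 → host 2  [load 200/400]
  270 → host 3 (new)  [load 270/400]
  160 → host 2  [load 360/400]
  380 → host 4 (new)  [load 380/400]
  370 → host 5 (new)  [load 370/400]
  70 → host 3  [load 340/400]
  330 → host 6 (new)  [load 330/400]
  130 → host 7 (new)  [load 130/400]
  150 → host 7  [load 280/400]
  70 → host 6  [load 400/400]
  270 → host 8 (new)  [load 270/400]
  190 → host 9 (new)  [load 190/400]
9 hosts opened.

9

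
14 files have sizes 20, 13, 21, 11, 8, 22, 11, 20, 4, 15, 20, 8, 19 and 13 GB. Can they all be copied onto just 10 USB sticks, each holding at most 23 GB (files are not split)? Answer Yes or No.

Yes

A valid assignment using 10 USB sticks:
  USB stick 1: 22 = 22
  USB stick 2: 21 = 21
  USB stick 3: 20 = 20
  USB stick 4: 20 = 20
  USB stick 5: 20 = 20
  USB stick 6: 19 + 4 = 23
  USB stick 7: 15 + 8 = 23
  USB stick 8: 13 + 8 = 21
  USB stick 9: 13 = 13
  USB stick 10: 11 + 11 = 22
Every load is within 23 GB, so 10 USB sticks suffice.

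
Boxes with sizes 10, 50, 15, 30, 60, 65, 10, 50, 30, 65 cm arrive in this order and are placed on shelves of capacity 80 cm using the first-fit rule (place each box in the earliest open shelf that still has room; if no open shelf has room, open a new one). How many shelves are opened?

6

  10 → shelf 1 (new)  [load 10/80]
  50 → shelf 1  [load 60/80]
  15 → shelf 1  [load 75/80]
  30 → shelf 2 (new)  [load 30/80]
  60 → shelf 3 (new)  [load 60/80]
  65 → shelf 4 (new)  [load 65/80]
  10 → shelf 2  [load 40/80]
  50 → shelf 5 (new)  [load 50/80]
  30 → shelf 2  [load 70/80]
  65 → shelf 6 (new)  [load 65/80]
6 shelves opened.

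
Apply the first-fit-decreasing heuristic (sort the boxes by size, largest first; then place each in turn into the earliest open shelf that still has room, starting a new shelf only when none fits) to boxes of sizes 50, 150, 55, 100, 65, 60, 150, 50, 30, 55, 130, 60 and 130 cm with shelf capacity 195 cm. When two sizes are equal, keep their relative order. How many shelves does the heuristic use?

7

Sorted descending: 150, 150, 130, 130, 100, 65, 60, 60, 55, 55, 50, 50, 30.
  150 → shelf 1 (new)  [load 150/195]
  150 → shelf 2 (new)  [load 150/195]
  130 → shelf 3 (new)  [load 130/195]
  130 → shelf 4 (new)  [load 130/195]
  100 → shelf 5 (new)  [load 100/195]
  65 → shelf 3  [load 195/195]
  60 → shelf 4  [load 190/195]
  60 → shelf 5  [load 160/195]
  55 → shelf 6 (new)  [load 55/195]
  55 → shelf 6  [load 110/195]
  50 → shelf 6  [load 160/195]
  50 → shelf 7 (new)  [load 50/195]
  30 → shelf 1  [load 180/195]
7 shelves opened.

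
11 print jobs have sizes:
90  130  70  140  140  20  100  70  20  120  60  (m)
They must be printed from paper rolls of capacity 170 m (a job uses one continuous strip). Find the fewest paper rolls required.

7

Total = 140 + 140 + 130 + 120 + 100 + 90 + 70 + 70 + 60 + 20 + 20 = 960 m.
Lower bound: ⌈960/170⌉ = 6 paper rolls.
A packing using 7 paper rolls:
  roll 1: 140 + 20 = 160
  roll 2: 140 + 20 = 160
  roll 3: 130 = 130
  roll 4: 120 = 120
  roll 5: 100 + 70 = 170
  roll 6: 90 + 70 = 160
  roll 7: 60 = 60
No arrangement into 6 paper rolls stays within capacity, so 7 is optimal.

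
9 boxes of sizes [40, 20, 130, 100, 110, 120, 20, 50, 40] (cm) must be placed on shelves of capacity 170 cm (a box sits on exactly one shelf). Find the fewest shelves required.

Total = 130 + 120 + 110 + 100 + 50 + 40 + 40 + 20 + 20 = 630 cm.
Lower bound: ⌈630/170⌉ = 4 shelves.
A packing using 4 shelves:
  shelf 1: 130 + 40 = 170
  shelf 2: 120 + 50 = 170
  shelf 3: 110 + 40 + 20 = 170
  shelf 4: 100 + 20 = 120
This matches the lower bound, so 4 is optimal.

4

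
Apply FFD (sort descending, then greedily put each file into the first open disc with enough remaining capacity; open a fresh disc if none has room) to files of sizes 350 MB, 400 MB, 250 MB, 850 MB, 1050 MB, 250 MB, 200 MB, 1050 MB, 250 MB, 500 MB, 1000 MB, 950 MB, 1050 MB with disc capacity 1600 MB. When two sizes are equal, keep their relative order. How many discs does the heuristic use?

6

Sorted descending: 1050, 1050, 1050, 1000, 950, 850, 500, 400, 350, 250, 250, 250, 200.
  1050 → disc 1 (new)  [load 1050/1600]
  1050 → disc 2 (new)  [load 1050/1600]
  1050 → disc 3 (new)  [load 1050/1600]
  1000 → disc 4 (new)  [load 1000/1600]
  950 → disc 5 (new)  [load 950/1600]
  850 → disc 6 (new)  [load 850/1600]
  500 → disc 1  [load 1550/1600]
  400 → disc 2  [load 1450/1600]
  350 → disc 3  [load 1400/1600]
  250 → disc 4  [load 1250/1600]
  250 → disc 4  [load 1500/1600]
  250 → disc 5  [load 1200/1600]
  200 → disc 3  [load 1600/1600]
6 discs opened.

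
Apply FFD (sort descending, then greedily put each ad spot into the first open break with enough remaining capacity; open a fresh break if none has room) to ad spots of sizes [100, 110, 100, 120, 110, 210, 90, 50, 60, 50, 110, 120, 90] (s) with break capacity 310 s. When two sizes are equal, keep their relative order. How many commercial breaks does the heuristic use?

5

Sorted descending: 210, 120, 120, 110, 110, 110, 100, 100, 90, 90, 60, 50, 50.
  210 → break 1 (new)  [load 210/310]
  120 → break 2 (new)  [load 120/310]
  120 → break 2  [load 240/310]
  110 → break 3 (new)  [load 110/310]
  110 → break 3  [load 220/310]
  110 → break 4 (new)  [load 110/310]
  100 → break 1  [load 310/310]
  100 → break 4  [load 210/310]
  90 → break 3  [load 310/310]
  90 → break 4  [load 300/310]
  60 → break 2  [load 300/310]
  50 → break 5 (new)  [load 50/310]
  50 → break 5  [load 100/310]
5 commercial breaks opened.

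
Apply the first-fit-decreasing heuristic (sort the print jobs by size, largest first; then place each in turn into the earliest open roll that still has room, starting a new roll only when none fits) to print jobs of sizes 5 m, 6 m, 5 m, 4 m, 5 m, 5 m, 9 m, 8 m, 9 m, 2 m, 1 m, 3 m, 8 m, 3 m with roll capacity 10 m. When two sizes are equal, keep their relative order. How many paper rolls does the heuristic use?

8

Sorted descending: 9, 9, 8, 8, 6, 5, 5, 5, 5, 4, 3, 3, 2, 1.
  9 → roll 1 (new)  [load 9/10]
  9 → roll 2 (new)  [load 9/10]
  8 → roll 3 (new)  [load 8/10]
  8 → roll 4 (new)  [load 8/10]
  6 → roll 5 (new)  [load 6/10]
  5 → roll 6 (new)  [load 5/10]
  5 → roll 6  [load 10/10]
  5 → roll 7 (new)  [load 5/10]
  5 → roll 7  [load 10/10]
  4 → roll 5  [load 10/10]
  3 → roll 8 (new)  [load 3/10]
  3 → roll 8  [load 6/10]
  2 → roll 3  [load 10/10]
  1 → roll 1  [load 10/10]
8 paper rolls opened.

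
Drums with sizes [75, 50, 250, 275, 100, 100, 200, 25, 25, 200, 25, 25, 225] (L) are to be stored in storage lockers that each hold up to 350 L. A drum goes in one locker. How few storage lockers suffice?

5

Total = 275 + 250 + 225 + 200 + 200 + 100 + 100 + 75 + 50 + 25 + 25 + 25 + 25 = 1575 L.
Lower bound: ⌈1575/350⌉ = 5 storage lockers.
A packing using 5 storage lockers:
  locker 1: 275 + 75 = 350
  locker 2: 250 + 100 = 350
  locker 3: 225 + 100 + 25 = 350
  locker 4: 200 + 50 + 25 + 25 + 25 = 325
  locker 5: 200 = 200
This matches the lower bound, so 5 is optimal.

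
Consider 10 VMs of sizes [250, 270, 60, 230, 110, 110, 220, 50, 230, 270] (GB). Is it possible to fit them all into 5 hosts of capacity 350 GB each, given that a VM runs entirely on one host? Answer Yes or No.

No

Total = 1800 GB; ⌈1800/350⌉ = 6.
At least 6 hosts are required, but only 5 are allowed.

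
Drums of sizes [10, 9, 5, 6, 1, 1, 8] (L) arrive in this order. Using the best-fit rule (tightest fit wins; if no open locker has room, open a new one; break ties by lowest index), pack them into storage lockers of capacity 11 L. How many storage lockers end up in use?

  10 → locker 1 (new)  [load 10/11]
  9 → locker 2 (new)  [load 9/11]
  5 → locker 3 (new)  [load 5/11]
  6 → locker 3  [load 11/11]
  1 → locker 1  [load 11/11]
  1 → locker 2  [load 10/11]
  8 → locker 4 (new)  [load 8/11]
4 storage lockers opened.

4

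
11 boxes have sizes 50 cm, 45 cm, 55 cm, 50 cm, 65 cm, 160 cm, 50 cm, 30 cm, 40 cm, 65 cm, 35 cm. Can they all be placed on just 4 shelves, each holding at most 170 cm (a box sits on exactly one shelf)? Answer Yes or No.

Yes

A valid assignment using 4 shelves:
  shelf 1: 160 = 160
  shelf 2: 65 + 65 + 40 = 170
  shelf 3: 55 + 50 + 50 = 155
  shelf 4: 50 + 45 + 35 + 30 = 160
Every load is within 170 cm, so 4 shelves suffice.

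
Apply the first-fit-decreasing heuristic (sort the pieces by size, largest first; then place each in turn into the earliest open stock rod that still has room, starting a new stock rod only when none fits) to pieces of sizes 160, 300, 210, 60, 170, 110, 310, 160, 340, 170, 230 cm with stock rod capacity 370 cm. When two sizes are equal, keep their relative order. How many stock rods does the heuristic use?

Sorted descending: 340, 310, 300, 230, 210, 170, 170, 160, 160, 110, 60.
  340 → stock rod 1 (new)  [load 340/370]
  310 → stock rod 2 (new)  [load 310/370]
  300 → stock rod 3 (new)  [load 300/370]
  230 → stock rod 4 (new)  [load 230/370]
  210 → stock rod 5 (new)  [load 210/370]
  170 → stock rod 6 (new)  [load 170/370]
  170 → stock rod 6  [load 340/370]
  160 → stock rod 5  [load 370/370]
  160 → stock rod 7 (new)  [load 160/370]
  110 → stock rod 4  [load 340/370]
  60 → stock rod 2  [load 370/370]
7 stock rods opened.

7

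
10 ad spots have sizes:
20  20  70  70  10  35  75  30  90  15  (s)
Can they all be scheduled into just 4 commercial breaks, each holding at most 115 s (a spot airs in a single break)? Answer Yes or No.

A valid assignment using 4 commercial breaks:
  break 1: 90 + 20 = 110
  break 2: 75 + 35 = 110
  break 3: 70 + 30 + 15 = 115
  break 4: 70 + 20 + 10 = 100
Every load is within 115 s, so 4 commercial breaks suffice.

Yes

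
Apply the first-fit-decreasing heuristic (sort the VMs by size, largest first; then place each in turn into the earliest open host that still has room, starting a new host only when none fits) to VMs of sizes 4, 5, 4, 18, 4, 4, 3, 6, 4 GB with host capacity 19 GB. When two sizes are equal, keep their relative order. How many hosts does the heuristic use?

Sorted descending: 18, 6, 5, 4, 4, 4, 4, 4, 3.
  18 → host 1 (new)  [load 18/19]
  6 → host 2 (new)  [load 6/19]
  5 → host 2  [load 11/19]
  4 → host 2  [load 15/19]
  4 → host 2  [load 19/19]
  4 → host 3 (new)  [load 4/19]
  4 → host 3  [load 8/19]
  4 → host 3  [load 12/19]
  3 → host 3  [load 15/19]
3 hosts opened.

3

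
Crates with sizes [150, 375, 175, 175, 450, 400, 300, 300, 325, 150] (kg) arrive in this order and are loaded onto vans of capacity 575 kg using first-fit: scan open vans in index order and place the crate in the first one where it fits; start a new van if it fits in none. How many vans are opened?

  150 → van 1 (new)  [load 150/575]
  375 → van 1  [load 525/575]
  175 → van 2 (new)  [load 175/575]
  175 → van 2  [load 350/575]
  450 → van 3 (new)  [load 450/575]
  400 → van 4 (new)  [load 400/575]
  300 → van 5 (new)  [load 300/575]
  300 → van 6 (new)  [load 300/575]
  325 → van 7 (new)  [load 325/575]
  150 → van 2  [load 500/575]
7 vans opened.

7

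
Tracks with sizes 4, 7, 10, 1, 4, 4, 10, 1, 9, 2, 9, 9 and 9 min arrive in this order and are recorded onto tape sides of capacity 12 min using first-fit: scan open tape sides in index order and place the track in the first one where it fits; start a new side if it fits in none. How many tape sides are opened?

8

  4 → side 1 (new)  [load 4/12]
  7 → side 1  [load 11/12]
  10 → side 2 (new)  [load 10/12]
  1 → side 1  [load 12/12]
  4 → side 3 (new)  [load 4/12]
  4 → side 3  [load 8/12]
  10 → side 4 (new)  [load 10/12]
  1 → side 2  [load 11/12]
  9 → side 5 (new)  [load 9/12]
  2 → side 3  [load 10/12]
  9 → side 6 (new)  [load 9/12]
  9 → side 7 (new)  [load 9/12]
  9 → side 8 (new)  [load 9/12]
8 tape sides opened.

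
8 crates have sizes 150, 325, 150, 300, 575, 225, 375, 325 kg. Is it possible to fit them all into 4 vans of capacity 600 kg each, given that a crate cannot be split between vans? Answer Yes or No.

Total = 2425 kg; ⌈2425/600⌉ = 5.
At least 5 vans are required, but only 4 are allowed.

No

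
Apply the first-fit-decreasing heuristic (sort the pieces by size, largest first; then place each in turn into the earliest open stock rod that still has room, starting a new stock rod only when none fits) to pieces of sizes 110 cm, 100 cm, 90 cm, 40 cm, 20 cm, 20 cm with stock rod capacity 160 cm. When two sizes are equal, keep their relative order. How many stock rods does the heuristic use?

3

Sorted descending: 110, 100, 90, 40, 20, 20.
  110 → stock rod 1 (new)  [load 110/160]
  100 → stock rod 2 (new)  [load 100/160]
  90 → stock rod 3 (new)  [load 90/160]
  40 → stock rod 1  [load 150/160]
  20 → stock rod 2  [load 120/160]
  20 → stock rod 2  [load 140/160]
3 stock rods opened.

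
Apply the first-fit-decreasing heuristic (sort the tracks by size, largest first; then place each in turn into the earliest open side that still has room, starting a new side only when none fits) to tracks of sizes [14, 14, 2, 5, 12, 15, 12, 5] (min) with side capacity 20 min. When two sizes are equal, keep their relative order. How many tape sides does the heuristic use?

Sorted descending: 15, 14, 14, 12, 12, 5, 5, 2.
  15 → side 1 (new)  [load 15/20]
  14 → side 2 (new)  [load 14/20]
  14 → side 3 (new)  [load 14/20]
  12 → side 4 (new)  [load 12/20]
  12 → side 5 (new)  [load 12/20]
  5 → side 1  [load 20/20]
  5 → side 2  [load 19/20]
  2 → side 3  [load 16/20]
5 tape sides opened.

5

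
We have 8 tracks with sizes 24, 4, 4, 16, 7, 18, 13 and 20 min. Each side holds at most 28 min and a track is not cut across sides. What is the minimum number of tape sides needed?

5

Total = 24 + 20 + 18 + 16 + 13 + 7 + 4 + 4 = 106 min.
Lower bound: ⌈106/28⌉ = 4 tape sides.
A packing using 5 tape sides:
  side 1: 24 + 4 = 28
  side 2: 20 + 7 = 27
  side 3: 18 + 4 = 22
  side 4: 16 = 16
  side 5: 13 = 13
No arrangement into 4 tape sides stays within capacity, so 5 is optimal.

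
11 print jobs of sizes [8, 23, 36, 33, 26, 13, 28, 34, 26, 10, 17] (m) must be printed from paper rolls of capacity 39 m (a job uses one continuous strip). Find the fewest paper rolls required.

8

Total = 36 + 34 + 33 + 28 + 26 + 26 + 23 + 17 + 13 + 10 + 8 = 254 m.
Lower bound: ⌈254/39⌉ = 7 paper rolls.
A packing using 8 paper rolls:
  roll 1: 36 = 36
  roll 2: 34 = 34
  roll 3: 33 = 33
  roll 4: 28 + 10 = 38
  roll 5: 26 + 13 = 39
  roll 6: 26 + 8 = 34
  roll 7: 23 = 23
  roll 8: 17 = 17
No arrangement into 7 paper rolls stays within capacity, so 8 is optimal.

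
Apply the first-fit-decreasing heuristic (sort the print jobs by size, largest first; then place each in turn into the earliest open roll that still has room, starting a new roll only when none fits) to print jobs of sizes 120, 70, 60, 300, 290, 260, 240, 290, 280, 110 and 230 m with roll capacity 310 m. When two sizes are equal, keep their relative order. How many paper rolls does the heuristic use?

8

Sorted descending: 300, 290, 290, 280, 260, 240, 230, 120, 110, 70, 60.
  300 → roll 1 (new)  [load 300/310]
  290 → roll 2 (new)  [load 290/310]
  290 → roll 3 (new)  [load 290/310]
  280 → roll 4 (new)  [load 280/310]
  260 → roll 5 (new)  [load 260/310]
  240 → roll 6 (new)  [load 240/310]
  230 → roll 7 (new)  [load 230/310]
  120 → roll 8 (new)  [load 120/310]
  110 → roll 8  [load 230/310]
  70 → roll 6  [load 310/310]
  60 → roll 7  [load 290/310]
8 paper rolls opened.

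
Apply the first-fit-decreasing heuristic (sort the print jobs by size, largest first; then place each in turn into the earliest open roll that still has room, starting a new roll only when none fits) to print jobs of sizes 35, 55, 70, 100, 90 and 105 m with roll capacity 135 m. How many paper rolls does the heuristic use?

Sorted descending: 105, 100, 90, 70, 55, 35.
  105 → roll 1 (new)  [load 105/135]
  100 → roll 2 (new)  [load 100/135]
  90 → roll 3 (new)  [load 90/135]
  70 → roll 4 (new)  [load 70/135]
  55 → roll 4  [load 125/135]
  35 → roll 2  [load 135/135]
4 paper rolls opened.

4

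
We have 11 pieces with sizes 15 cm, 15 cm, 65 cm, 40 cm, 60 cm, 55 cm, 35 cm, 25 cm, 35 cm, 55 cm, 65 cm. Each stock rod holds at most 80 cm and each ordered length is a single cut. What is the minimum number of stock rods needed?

Total = 65 + 65 + 60 + 55 + 55 + 40 + 35 + 35 + 25 + 15 + 15 = 465 cm.
Lower bound: ⌈465/80⌉ = 6 stock rods.
A packing using 7 stock rods:
  stock rod 1: 65 + 15 = 80
  stock rod 2: 65 + 15 = 80
  stock rod 3: 60 = 60
  stock rod 4: 55 + 25 = 80
  stock rod 5: 55 = 55
  stock rod 6: 40 + 35 = 75
  stock rod 7: 35 = 35
No arrangement into 6 stock rods stays within capacity, so 7 is optimal.

7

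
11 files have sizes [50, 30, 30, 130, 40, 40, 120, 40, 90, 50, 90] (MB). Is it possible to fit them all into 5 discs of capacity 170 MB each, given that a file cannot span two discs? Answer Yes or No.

A valid assignment using 5 discs:
  disc 1: 130 + 40 = 170
  disc 2: 120 + 50 = 170
  disc 3: 90 + 50 + 30 = 170
  disc 4: 90 + 40 + 40 = 170
  disc 5: 30 = 30
Every load is within 170 MB, so 5 discs suffice.

Yes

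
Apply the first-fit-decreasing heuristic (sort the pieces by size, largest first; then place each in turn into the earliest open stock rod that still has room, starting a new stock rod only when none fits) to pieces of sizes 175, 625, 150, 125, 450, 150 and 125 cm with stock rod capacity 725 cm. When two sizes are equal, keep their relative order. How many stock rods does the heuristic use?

3

Sorted descending: 625, 450, 175, 150, 150, 125, 125.
  625 → stock rod 1 (new)  [load 625/725]
  450 → stock rod 2 (new)  [load 450/725]
  175 → stock rod 2  [load 625/725]
  150 → stock rod 3 (new)  [load 150/725]
  150 → stock rod 3  [load 300/725]
  125 → stock rod 3  [load 425/725]
  125 → stock rod 3  [load 550/725]
3 stock rods opened.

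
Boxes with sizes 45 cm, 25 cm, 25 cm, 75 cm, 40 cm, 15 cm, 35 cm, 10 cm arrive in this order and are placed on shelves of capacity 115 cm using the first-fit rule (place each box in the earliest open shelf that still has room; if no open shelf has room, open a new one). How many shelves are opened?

  45 → shelf 1 (new)  [load 45/115]
  25 → shelf 1  [load 70/115]
  25 → shelf 1  [load 95/115]
  75 → shelf 2 (new)  [load 75/115]
  40 → shelf 2  [load 115/115]
  15 → shelf 1  [load 110/115]
  35 → shelf 3 (new)  [load 35/115]
  10 → shelf 3  [load 45/115]
3 shelves opened.

3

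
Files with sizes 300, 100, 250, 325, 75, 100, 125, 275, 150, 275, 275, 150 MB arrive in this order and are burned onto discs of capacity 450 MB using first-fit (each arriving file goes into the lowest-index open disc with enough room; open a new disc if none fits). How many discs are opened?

  300 → disc 1 (new)  [load 300/450]
  100 → disc 1  [load 400/450]
  250 → disc 2 (new)  [load 250/450]
  325 → disc 3 (new)  [load 325/450]
  75 → disc 2  [load 325/450]
  100 → disc 2  [load 425/450]
  125 → disc 3  [load 450/450]
  275 → disc 4 (new)  [load 275/450]
  150 → disc 4  [load 425/450]
  275 → disc 5 (new)  [load 275/450]
  275 → disc 6 (new)  [load 275/450]
  150 → disc 5  [load 425/450]
6 discs opened.

6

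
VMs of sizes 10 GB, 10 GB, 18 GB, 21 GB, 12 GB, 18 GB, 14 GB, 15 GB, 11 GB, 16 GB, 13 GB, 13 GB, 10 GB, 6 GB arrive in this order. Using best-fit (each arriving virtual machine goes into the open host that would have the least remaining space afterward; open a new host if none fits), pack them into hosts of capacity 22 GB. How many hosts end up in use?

11

  10 → host 1 (new)  [load 10/22]
  10 → host 1  [load 20/22]
  18 → host 2 (new)  [load 18/22]
  21 → host 3 (new)  [load 21/22]
  12 → host 4 (new)  [load 12/22]
  18 → host 5 (new)  [load 18/22]
  14 → host 6 (new)  [load 14/22]
  15 → host 7 (new)  [load 15/22]
  11 → host 8 (new)  [load 11/22]
  16 → host 9 (new)  [load 16/22]
  13 → host 10 (new)  [load 13/22]
  13 → host 11 (new)  [load 13/22]
  10 → host 4  [load 22/22]
  6 → host 9  [load 22/22]
11 hosts opened.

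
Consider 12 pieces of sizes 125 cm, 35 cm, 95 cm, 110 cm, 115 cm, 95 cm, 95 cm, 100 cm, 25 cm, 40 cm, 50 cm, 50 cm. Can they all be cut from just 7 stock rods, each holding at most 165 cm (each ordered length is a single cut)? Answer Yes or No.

Yes

A valid assignment using 7 stock rods:
  stock rod 1: 125 + 40 = 165
  stock rod 2: 115 + 50 = 165
  stock rod 3: 110 + 50 = 160
  stock rod 4: 100 + 35 + 25 = 160
  stock rod 5: 95 = 95
  stock rod 6: 95 = 95
  stock rod 7: 95 = 95
Every load is within 165 cm, so 7 stock rods suffice.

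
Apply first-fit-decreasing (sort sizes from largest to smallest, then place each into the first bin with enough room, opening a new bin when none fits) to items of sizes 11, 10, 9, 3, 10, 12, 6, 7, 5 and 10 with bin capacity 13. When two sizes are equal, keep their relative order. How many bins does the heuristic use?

8

Sorted descending: 12, 11, 10, 10, 10, 9, 7, 6, 5, 3.
  12 → bin 1 (new)  [load 12/13]
  11 → bin 2 (new)  [load 11/13]
  10 → bin 3 (new)  [load 10/13]
  10 → bin 4 (new)  [load 10/13]
  10 → bin 5 (new)  [load 10/13]
  9 → bin 6 (new)  [load 9/13]
  7 → bin 7 (new)  [load 7/13]
  6 → bin 7  [load 13/13]
  5 → bin 8 (new)  [load 5/13]
  3 → bin 3  [load 13/13]
8 bins opened.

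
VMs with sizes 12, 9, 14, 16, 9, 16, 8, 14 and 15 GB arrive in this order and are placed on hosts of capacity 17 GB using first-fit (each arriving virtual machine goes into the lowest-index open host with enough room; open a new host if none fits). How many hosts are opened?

  12 → host 1 (new)  [load 12/17]
  9 → host 2 (new)  [load 9/17]
  14 → host 3 (new)  [load 14/17]
  16 → host 4 (new)  [load 16/17]
  9 → host 5 (new)  [load 9/17]
  16 → host 6 (new)  [load 16/17]
  8 → host 2  [load 17/17]
  14 → host 7 (new)  [load 14/17]
  15 → host 8 (new)  [load 15/17]
8 hosts opened.

8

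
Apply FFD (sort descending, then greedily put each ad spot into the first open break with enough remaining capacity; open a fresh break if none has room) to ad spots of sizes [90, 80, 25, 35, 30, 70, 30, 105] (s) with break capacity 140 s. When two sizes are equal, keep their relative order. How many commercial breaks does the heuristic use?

4

Sorted descending: 105, 90, 80, 70, 35, 30, 30, 25.
  105 → break 1 (new)  [load 105/140]
  90 → break 2 (new)  [load 90/140]
  80 → break 3 (new)  [load 80/140]
  70 → break 4 (new)  [load 70/140]
  35 → break 1  [load 140/140]
  30 → break 2  [load 120/140]
  30 → break 3  [load 110/140]
  25 → break 3  [load 135/140]
4 commercial breaks opened.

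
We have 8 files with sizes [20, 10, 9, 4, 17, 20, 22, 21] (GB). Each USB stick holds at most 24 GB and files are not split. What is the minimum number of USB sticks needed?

Total = 22 + 21 + 20 + 20 + 17 + 10 + 9 + 4 = 123 GB.
Lower bound: ⌈123/24⌉ = 6 USB sticks.
A packing using 6 USB sticks:
  USB stick 1: 22 = 22
  USB stick 2: 21 = 21
  USB stick 3: 20 + 4 = 24
  USB stick 4: 20 = 20
  USB stick 5: 17 = 17
  USB stick 6: 10 + 9 = 19
This matches the lower bound, so 6 is optimal.

6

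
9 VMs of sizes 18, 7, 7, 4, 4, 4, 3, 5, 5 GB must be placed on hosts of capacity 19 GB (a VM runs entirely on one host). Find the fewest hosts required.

Total = 18 + 7 + 7 + 5 + 5 + 4 + 4 + 4 + 3 = 57 GB.
Lower bound: ⌈57/19⌉ = 3 hosts.
A packing using 4 hosts:
  host 1: 18 = 18
  host 2: 7 + 7 + 5 = 19
  host 3: 5 + 4 + 4 + 4 = 17
  host 4: 3 = 3
No arrangement into 3 hosts stays within capacity, so 4 is optimal.

4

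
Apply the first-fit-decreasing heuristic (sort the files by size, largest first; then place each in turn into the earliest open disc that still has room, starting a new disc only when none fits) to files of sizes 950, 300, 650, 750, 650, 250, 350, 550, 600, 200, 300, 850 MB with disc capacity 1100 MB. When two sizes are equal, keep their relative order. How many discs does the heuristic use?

Sorted descending: 950, 850, 750, 650, 650, 600, 550, 350, 300, 300, 250, 200.
  950 → disc 1 (new)  [load 950/1100]
  850 → disc 2 (new)  [load 850/1100]
  750 → disc 3 (new)  [load 750/1100]
  650 → disc 4 (new)  [load 650/1100]
  650 → disc 5 (new)  [load 650/1100]
  600 → disc 6 (new)  [load 600/1100]
  550 → disc 7 (new)  [load 550/1100]
  350 → disc 3  [load 1100/1100]
  300 → disc 4  [load 950/1100]
  300 → disc 5  [load 950/1100]
  250 → disc 2  [load 1100/1100]
  200 → disc 6  [load 800/1100]
7 discs opened.

7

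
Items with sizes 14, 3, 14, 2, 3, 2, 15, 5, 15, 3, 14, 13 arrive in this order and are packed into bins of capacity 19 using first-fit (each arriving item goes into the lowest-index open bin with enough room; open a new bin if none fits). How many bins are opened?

6

  14 → bin 1 (new)  [load 14/19]
  3 → bin 1  [load 17/19]
  14 → bin 2 (new)  [load 14/19]
  2 → bin 1  [load 19/19]
  3 → bin 2  [load 17/19]
  2 → bin 2  [load 19/19]
  15 → bin 3 (new)  [load 15/19]
  5 → bin 4 (new)  [load 5/19]
  15 → bin 5 (new)  [load 15/19]
  3 → bin 3  [load 18/19]
  14 → bin 4  [load 19/19]
  13 → bin 6 (new)  [load 13/19]
6 bins opened.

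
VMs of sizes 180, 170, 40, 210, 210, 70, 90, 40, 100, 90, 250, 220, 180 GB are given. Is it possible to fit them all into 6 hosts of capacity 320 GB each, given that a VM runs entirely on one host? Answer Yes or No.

No

Total = 1850 GB; ⌈1850/320⌉ = 6.
7 VMs each exceed half the capacity and cannot share a host, forcing at least 7 hosts.
At least 7 hosts are required, but only 6 are allowed.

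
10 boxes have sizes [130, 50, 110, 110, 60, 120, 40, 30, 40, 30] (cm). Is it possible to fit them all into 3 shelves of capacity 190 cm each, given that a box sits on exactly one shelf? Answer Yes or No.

Total = 720 cm; ⌈720/190⌉ = 4.
At least 4 shelves are required, but only 3 are allowed.

No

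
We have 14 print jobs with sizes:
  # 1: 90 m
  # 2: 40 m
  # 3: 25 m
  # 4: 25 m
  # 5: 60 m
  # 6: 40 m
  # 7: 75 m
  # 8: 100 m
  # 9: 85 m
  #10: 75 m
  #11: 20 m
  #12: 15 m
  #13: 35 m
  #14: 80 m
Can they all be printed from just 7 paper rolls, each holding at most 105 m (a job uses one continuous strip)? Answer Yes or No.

No

Total = 765 m; ⌈765/105⌉ = 8.
At least 8 paper rolls are required, but only 7 are allowed.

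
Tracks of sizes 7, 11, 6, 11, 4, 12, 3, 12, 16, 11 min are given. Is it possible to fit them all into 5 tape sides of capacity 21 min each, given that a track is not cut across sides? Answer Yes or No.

No

Total = 93 min; ⌈93/21⌉ = 5.
6 tracks each exceed half the capacity and cannot share a side, forcing at least 6 tape sides.
At least 6 tape sides are required, but only 5 are allowed.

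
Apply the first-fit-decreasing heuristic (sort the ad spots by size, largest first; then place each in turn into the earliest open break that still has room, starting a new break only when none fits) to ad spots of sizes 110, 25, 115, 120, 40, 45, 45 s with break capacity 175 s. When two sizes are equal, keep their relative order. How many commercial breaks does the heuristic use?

Sorted descending: 120, 115, 110, 45, 45, 40, 25.
  120 → break 1 (new)  [load 120/175]
  115 → break 2 (new)  [load 115/175]
  110 → break 3 (new)  [load 110/175]
  45 → break 1  [load 165/175]
  45 → break 2  [load 160/175]
  40 → break 3  [load 150/175]
  25 → break 3  [load 175/175]
3 commercial breaks opened.

3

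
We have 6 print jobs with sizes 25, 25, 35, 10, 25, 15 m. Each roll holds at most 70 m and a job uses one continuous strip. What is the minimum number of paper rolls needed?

2

Total = 35 + 25 + 25 + 25 + 15 + 10 = 135 m.
Lower bound: ⌈135/70⌉ = 2 paper rolls.
A packing using 2 paper rolls:
  roll 1: 35 + 25 + 10 = 70
  roll 2: 25 + 25 + 15 = 65
This matches the lower bound, so 2 is optimal.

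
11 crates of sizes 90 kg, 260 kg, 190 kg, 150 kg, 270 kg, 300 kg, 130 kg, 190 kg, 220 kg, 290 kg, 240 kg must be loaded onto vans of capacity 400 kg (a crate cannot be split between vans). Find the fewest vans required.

Total = 300 + 290 + 270 + 260 + 240 + 220 + 190 + 190 + 150 + 130 + 90 = 2330 kg.
Lower bound: ⌈2330/400⌉ = 6 vans.
A packing using 7 vans:
  van 1: 300 + 90 = 390
  van 2: 290 = 290
  van 3: 270 + 130 = 400
  van 4: 260 = 260
  van 5: 240 + 150 = 390
  van 6: 220 = 220
  van 7: 190 + 190 = 380
No arrangement into 6 vans stays within capacity, so 7 is optimal.

7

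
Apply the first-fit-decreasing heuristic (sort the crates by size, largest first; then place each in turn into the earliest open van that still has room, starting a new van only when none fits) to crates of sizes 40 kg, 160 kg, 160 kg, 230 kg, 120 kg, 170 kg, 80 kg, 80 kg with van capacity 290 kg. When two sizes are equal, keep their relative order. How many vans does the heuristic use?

4

Sorted descending: 230, 170, 160, 160, 120, 80, 80, 40.
  230 → van 1 (new)  [load 230/290]
  170 → van 2 (new)  [load 170/290]
  160 → van 3 (new)  [load 160/290]
  160 → van 4 (new)  [load 160/290]
  120 → van 2  [load 290/290]
  80 → van 3  [load 240/290]
  80 → van 4  [load 240/290]
  40 → van 1  [load 270/290]
4 vans opened.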